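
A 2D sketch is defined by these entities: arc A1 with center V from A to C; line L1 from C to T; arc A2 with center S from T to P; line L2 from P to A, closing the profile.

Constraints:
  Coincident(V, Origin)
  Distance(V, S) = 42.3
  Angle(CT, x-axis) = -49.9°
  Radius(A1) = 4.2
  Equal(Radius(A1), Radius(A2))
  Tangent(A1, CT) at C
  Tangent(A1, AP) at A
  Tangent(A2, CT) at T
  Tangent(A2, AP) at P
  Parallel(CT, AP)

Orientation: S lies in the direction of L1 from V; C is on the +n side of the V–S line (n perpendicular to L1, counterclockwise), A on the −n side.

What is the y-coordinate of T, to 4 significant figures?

-29.65

The slot axis is L1's direction at -49.9°, so u = (cos -49.9°, sin -49.9°) = (0.6441, -0.7649) and n = (−sin -49.9°, cos -49.9°) = (0.7649, 0.6441). V is at the origin and S lies 42.3 along u from V, so S = 42.3·u = (27.25, -32.36). Tangency of A1 to both parallel lines with radius 4.2 puts C and A at V ± 4.2·n: C = (3.213, 2.705), A = (-3.213, -2.705). Equal radii place T and P the same way about S: T = S + 4.2·n = (30.46, -29.65), P = S − 4.2·n = (24.03, -35.06). So T.y = -29.65.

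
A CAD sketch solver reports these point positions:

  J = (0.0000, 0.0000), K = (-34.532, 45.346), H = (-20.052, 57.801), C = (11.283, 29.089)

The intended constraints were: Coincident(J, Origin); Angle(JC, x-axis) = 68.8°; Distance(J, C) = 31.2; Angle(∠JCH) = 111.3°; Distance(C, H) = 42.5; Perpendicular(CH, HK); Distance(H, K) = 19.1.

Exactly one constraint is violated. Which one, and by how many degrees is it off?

Perpendicular(CH, HK) — off by 6.80°.

J = (0.00, 0.00) ✓; JC at 68.80° ✓; |JC| = 31.20 ✓; ∠JCH = 111.3° ✓; |CH| = 42.50 ✓; ∠(CH, HK) = 83.20° ✗; |HK| = 19.10 ✓.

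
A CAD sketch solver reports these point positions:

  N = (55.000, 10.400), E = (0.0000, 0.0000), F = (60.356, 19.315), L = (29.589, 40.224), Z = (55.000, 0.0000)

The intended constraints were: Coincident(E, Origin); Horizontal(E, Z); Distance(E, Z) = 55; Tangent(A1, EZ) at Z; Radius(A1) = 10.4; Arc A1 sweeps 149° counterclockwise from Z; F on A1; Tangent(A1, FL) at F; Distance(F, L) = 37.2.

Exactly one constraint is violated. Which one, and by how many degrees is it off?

Tangent(A1, FL) at F — off by 3.20°.

E = (0.00, 0.00) ✓; E.y = 0.00, Z.y = 0.00 ✓; |EZ| = 55.00 ✓; ∠(NZ, ZE) = 90.00° ✓; |NZ| = 10.40 ✓; bearing(N→F) − bearing(N→Z) = 149.0° ✓; |NF| = 10.40 ✓; ∠(NF, FL) = 93.20° ✗; |FL| = 37.20 ✓.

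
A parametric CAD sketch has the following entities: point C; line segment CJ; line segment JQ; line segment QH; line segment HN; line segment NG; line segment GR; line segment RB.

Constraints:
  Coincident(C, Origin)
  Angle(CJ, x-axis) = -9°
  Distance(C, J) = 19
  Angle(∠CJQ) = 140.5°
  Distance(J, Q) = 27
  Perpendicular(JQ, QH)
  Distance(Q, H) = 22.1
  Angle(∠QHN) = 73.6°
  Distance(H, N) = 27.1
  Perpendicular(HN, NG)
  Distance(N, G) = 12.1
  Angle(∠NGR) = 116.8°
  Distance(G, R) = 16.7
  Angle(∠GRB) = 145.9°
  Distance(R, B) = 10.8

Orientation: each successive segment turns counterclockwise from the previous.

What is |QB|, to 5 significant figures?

5.5952

∠NGR = 116.8° gives GR at 20.100° from the x-axis; with |GR| = 16.7, R = (36.815, 7.4574). ∠GRB = 145.9° gives RB at 54.200° from the x-axis; with |RB| = 10.8, B = (43.132, 16.217). Then |QB| = |B − Q| = 5.5952.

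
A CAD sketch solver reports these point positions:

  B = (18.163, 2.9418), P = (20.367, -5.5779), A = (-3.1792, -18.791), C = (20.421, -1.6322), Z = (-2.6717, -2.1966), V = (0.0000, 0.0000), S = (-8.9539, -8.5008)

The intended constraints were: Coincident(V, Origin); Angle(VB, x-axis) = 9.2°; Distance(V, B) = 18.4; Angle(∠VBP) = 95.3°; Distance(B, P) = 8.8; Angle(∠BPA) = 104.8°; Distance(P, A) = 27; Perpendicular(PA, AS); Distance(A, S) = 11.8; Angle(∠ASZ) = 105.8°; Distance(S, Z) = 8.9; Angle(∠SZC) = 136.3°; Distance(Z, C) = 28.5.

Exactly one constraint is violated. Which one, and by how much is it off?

Distance(Z, C) = 28.5 — off by 5.40.

V = (0.00, 0.00) ✓; VB at 9.200° ✓; |VB| = 18.40 ✓; ∠VBP = 95.30° ✓; |BP| = 8.800 ✓; ∠BPA = 104.8° ✓; |PA| = 27.00 ✓; ∠(PA, AS) = 90.00° ✓; |AS| = 11.80 ✓; ∠ASZ = 105.8° ✓; |SZ| = 8.900 ✓; ∠SZC = 136.3° ✓; |ZC| = 23.10 ✗.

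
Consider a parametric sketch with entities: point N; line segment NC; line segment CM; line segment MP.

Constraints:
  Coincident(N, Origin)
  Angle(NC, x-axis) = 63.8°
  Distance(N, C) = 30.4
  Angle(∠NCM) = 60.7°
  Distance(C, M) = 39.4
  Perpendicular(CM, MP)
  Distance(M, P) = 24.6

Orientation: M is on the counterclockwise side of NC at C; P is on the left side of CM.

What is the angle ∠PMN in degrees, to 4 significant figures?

42.77°

∠NCM = 60.7°, so CM runs at 63.8° + (180° − 60.7°) = 183.1° from the x-axis; with |CM| = 39.4, M = C + 39.4·(cos 183.1°, sin 183.1°) = (-25.92, 25.15). The perpendicularity gives MP at right angles to CM; with |MP| = 24.6 on the left of CM, P = M + 24.6·(0.05408, -0.9985) = (-24.59, 0.5819). Then cos ∠PMN = MP·MN / (|MP||MN|), giving 42.77°.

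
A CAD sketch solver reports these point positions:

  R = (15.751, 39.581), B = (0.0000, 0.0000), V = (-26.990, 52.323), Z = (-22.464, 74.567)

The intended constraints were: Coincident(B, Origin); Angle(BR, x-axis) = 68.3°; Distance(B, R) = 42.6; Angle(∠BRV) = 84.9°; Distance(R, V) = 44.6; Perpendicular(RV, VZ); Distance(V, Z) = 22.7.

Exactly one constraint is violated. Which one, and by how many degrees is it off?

Perpendicular(RV, VZ) — off by 5.10°.

B = (0.00, 0.00) ✓; BR at 68.30° ✓; |BR| = 42.60 ✓; ∠BRV = 84.90° ✓; |RV| = 44.60 ✓; ∠(RV, VZ) = 84.90° ✗; |VZ| = 22.70 ✓.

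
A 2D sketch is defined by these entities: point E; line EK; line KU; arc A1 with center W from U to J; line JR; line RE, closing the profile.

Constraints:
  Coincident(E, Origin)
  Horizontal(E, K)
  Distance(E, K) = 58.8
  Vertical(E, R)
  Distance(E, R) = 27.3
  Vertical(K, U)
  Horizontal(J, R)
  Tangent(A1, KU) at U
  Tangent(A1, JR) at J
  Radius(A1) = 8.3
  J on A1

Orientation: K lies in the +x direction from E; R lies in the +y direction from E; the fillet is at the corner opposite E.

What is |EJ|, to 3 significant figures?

57.4

The virtual corner opposite E is at (58.8, 27.3). Tangency of A1 to KU means the radius WU is perpendicular to KU and since A1 is tangent to JR there, WJ ⟂ JR, with radius 8.3, so the center W sits 8.3 in from both sides at W = (50.5, 19.0). That places the tangent points at U = (58.8, 19.0) on KU and J = (50.5, 27.3) on JR. Then |EJ| = |J − E| = 57.4.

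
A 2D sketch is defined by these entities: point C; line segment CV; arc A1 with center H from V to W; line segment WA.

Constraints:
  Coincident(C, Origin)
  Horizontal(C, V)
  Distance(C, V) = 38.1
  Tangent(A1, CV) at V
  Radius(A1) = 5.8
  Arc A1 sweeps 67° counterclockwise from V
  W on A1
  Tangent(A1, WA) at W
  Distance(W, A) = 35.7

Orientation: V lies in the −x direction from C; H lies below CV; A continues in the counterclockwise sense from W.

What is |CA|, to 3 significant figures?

68.0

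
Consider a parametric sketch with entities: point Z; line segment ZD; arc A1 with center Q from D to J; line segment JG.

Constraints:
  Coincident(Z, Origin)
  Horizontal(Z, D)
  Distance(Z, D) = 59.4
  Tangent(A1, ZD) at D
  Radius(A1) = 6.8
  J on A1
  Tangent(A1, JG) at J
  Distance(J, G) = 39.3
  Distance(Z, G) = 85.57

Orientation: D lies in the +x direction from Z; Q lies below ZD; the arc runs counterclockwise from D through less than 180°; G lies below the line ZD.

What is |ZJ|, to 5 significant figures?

54.488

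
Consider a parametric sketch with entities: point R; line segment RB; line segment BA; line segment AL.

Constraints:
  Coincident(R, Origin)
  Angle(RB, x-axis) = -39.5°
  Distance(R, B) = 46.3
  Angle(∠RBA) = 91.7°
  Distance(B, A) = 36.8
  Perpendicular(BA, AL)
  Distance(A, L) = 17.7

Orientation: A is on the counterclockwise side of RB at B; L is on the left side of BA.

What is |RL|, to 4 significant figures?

47.69

R is at the origin; RB runs at -39.5° with length 46.3, so B = 46.3·(cos -39.5°, sin -39.5°) = (35.73, -29.45). ∠RBA = 91.7°, so BA runs at -39.5° + (180° − 91.7°) = 48.80° from the x-axis; with |BA| = 36.8, A = B + 36.8·(cos 48.80°, sin 48.80°) = (59.97, -1.762). BA ⟂ AL; with |AL| = 17.7 on the left of BA, L = A + 17.7·(-0.7524, 0.6587) = (46.65, 9.897). Then |RL| = |L − R| = 47.69.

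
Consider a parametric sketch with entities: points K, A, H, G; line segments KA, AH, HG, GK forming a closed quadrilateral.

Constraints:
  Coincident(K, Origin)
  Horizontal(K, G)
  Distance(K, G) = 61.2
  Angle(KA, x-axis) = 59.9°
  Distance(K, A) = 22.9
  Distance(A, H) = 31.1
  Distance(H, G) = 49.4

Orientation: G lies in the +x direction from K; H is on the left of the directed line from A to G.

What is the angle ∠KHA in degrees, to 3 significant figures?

6.92°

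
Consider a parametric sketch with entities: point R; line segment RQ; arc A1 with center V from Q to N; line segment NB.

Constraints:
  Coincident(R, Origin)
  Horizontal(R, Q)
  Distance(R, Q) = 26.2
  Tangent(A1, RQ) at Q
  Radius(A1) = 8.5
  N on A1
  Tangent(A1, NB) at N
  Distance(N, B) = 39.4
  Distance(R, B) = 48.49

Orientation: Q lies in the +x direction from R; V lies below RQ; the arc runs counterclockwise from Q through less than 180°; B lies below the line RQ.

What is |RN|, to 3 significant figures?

19.3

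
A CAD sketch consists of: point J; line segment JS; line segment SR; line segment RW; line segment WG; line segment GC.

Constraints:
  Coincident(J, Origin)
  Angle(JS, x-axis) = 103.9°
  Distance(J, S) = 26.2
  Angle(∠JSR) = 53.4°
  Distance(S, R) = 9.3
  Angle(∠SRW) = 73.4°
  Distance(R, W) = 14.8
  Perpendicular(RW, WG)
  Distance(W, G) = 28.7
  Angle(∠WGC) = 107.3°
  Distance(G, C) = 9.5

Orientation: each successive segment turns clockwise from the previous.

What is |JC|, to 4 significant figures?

45.38

J is at the origin; JS runs at 103.9° with length 26.2, so S = (-6.294, 25.43). ∠JSR = 53.4° gives SR at -22.70° from the x-axis; with |SR| = 9.3, R = (2.286, 21.84). ∠SRW = 73.4° gives RW at -129.3° from the x-axis; with |RW| = 14.8, W = (-7.088, 10.39). RW ⟂ WG, so WG runs at 140.7°; with |WG| = 28.7, G = (-29.30, 28.57). ∠WGC = 107.3° gives GC at 68.00° from the x-axis; with |GC| = 9.5, C = (-25.74, 37.38). Then |JC| = |C − J| = 45.38.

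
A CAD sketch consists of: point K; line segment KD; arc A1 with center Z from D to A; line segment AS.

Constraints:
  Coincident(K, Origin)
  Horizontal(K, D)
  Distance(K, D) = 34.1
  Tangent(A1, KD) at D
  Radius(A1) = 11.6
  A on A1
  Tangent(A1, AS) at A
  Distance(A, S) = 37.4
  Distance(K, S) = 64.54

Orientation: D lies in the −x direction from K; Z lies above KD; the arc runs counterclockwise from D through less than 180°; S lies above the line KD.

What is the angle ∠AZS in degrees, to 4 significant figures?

72.77°

Checks: ∠(ZD, DK) = 90.00° ✓; |ZD| = 11.60 ✓; |ZA| = 11.60 ✓; ∠(ZA, AS) = 90.00° ✓; |AS| = 37.40 ✓; |KS| = 64.54 ✓.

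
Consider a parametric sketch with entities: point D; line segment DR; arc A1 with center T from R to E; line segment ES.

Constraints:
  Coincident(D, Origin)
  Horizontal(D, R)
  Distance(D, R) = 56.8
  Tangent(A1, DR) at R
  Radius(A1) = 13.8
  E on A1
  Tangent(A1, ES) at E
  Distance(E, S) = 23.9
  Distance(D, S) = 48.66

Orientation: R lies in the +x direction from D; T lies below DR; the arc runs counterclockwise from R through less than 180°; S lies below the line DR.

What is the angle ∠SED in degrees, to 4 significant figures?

84.59°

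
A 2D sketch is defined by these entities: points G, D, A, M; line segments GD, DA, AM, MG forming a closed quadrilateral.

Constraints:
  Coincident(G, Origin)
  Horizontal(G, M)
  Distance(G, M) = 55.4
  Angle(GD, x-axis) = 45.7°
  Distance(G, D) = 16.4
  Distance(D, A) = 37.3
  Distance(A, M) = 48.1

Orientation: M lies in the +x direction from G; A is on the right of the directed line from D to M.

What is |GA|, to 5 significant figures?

29.312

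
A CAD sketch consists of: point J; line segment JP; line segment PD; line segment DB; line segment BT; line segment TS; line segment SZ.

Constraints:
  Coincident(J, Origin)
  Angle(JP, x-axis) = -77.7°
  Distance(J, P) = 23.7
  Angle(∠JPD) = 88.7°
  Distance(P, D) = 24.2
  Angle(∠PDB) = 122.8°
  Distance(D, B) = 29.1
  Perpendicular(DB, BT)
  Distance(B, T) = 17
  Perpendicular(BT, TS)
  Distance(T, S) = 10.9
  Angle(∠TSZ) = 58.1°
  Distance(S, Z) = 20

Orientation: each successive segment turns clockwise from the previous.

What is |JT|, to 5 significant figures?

27.044

J is at the origin; JP runs at -77.7° with length 23.7, so P = (5.0488, -23.156). ∠JPD = 88.7° gives PD at -169.00° from the x-axis; with |PD| = 24.2, D = (-18.707, -27.774). ∠PDB = 122.8° gives DB at 133.80° from the x-axis; with |DB| = 29.1, B = (-38.848, -6.7703). DB is perpendicular to BT, so BT runs at 43.800°; with |BT| = 17.0, T = (-26.578, 4.9961). Then |JT| = |T − J| = 27.044.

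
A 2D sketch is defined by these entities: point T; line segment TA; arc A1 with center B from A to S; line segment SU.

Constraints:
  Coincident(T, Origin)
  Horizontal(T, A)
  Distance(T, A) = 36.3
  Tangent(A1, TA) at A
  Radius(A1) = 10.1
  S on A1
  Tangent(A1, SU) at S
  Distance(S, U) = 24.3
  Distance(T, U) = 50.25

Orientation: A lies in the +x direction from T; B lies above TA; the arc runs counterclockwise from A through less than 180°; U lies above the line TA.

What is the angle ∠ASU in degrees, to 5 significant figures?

121.95°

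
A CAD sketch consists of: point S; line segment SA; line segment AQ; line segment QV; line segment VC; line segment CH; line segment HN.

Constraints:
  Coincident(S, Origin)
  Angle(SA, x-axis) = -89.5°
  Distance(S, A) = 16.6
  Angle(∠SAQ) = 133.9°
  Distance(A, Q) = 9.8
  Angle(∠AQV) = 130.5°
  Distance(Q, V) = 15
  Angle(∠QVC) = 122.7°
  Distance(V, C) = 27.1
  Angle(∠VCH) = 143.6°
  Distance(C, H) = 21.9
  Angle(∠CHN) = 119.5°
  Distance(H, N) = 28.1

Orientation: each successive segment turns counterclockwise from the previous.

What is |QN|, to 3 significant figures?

57.0

S is at the origin; SA runs at -89.5° with length 16.6, so A = (0.145, -16.6). ∠SAQ = 133.9° gives AQ at -43.4° from the x-axis; with |AQ| = 9.8, Q = (7.27, -23.3). ∠AQV = 130.5° gives QV at 6.10° from the x-axis; with |QV| = 15.0, V = (22.2, -21.7). ∠QVC = 122.7° gives VC at 63.4° from the x-axis; with |VC| = 27.1, C = (34.3, 2.49). ∠VCH = 143.6° gives CH at 99.8° from the x-axis; with |CH| = 21.9, H = (30.6, 24.1). ∠CHN = 119.5° gives HN at 160° from the x-axis; with |HN| = 28.1, N = (4.13, 33.5). Then |QN| = |N − Q| = 57.0.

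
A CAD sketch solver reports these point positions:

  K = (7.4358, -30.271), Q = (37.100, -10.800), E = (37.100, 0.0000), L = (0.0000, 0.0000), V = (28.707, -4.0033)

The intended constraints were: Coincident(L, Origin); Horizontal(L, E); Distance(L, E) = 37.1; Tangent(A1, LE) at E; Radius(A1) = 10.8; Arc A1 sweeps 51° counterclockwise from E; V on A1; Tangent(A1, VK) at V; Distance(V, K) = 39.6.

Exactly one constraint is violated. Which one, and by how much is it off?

Distance(V, K) = 39.6 — off by 5.80.

L = (0.00, 0.00) ✓; L.y = 0.00, E.y = 0.00 ✓; |LE| = 37.10 ✓; ∠(QE, EL) = 90.00° ✓; |QE| = 10.80 ✓; bearing(Q→V) − bearing(Q→E) = 51.00° ✓; |QV| = 10.80 ✓; ∠(QV, VK) = 90.00° ✓; |VK| = 33.80 ✗.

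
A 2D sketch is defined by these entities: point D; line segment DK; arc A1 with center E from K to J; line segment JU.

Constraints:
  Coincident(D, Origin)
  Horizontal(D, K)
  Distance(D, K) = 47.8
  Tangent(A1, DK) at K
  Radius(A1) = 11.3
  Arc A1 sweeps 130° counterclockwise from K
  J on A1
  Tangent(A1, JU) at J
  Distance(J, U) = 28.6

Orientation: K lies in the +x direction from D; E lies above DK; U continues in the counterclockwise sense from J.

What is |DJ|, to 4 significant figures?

59.43

The tangent condition forces EK to be normal to DK, so E = K + (0, 11.3) = (47.80, 11.30). On A1, K sits at bearing -90° from E; a 130° counterclockwise sweep puts J at bearing 40°, so J = E + 11.3·(cos 40°, sin 40°) = (56.46, 18.56). Then |DJ| = |J − D| = 59.43.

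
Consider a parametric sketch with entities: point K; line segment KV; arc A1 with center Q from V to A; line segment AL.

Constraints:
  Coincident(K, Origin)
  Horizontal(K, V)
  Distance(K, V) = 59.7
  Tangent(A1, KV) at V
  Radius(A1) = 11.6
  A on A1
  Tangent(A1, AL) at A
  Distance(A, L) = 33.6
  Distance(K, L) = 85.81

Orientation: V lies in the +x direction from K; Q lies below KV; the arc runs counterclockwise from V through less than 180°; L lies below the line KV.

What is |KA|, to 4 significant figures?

54.59

Checks: ∠(QV, VK) = 90.00° ✓; |QV| = 11.60 ✓; |QA| = 11.60 ✓; ∠(QA, AL) = 90.00° ✓; |AL| = 33.60 ✓; |KL| = 85.81 ✓.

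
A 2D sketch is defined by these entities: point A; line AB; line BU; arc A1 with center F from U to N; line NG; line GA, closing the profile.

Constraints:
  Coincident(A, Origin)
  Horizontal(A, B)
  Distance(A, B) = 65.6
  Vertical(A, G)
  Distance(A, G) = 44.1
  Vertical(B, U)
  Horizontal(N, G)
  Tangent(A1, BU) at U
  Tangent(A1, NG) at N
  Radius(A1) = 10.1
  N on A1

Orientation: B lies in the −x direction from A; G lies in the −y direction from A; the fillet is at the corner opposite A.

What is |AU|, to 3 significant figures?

73.9

A is at the origin; AB is horizontal with |AB| = 65.6 and B on the −x side, so B = (-65.6, 0.00). AG is vertical with |AG| = 44.1 and G on the −y side, so G = (0.00, -44.1). The virtual corner opposite A is at (-65.6, -44.1). The tangent condition forces FU to be normal to BU and since A1 is tangent to NG there, FN ⟂ NG, with radius 10.1, so the center F sits 10.1 in from both sides at F = (-55.5, -34.0). That places the tangent points at U = (-65.6, -34.0) on BU and N = (-55.5, -44.1) on NG. Then |AU| = |U − A| = 73.9.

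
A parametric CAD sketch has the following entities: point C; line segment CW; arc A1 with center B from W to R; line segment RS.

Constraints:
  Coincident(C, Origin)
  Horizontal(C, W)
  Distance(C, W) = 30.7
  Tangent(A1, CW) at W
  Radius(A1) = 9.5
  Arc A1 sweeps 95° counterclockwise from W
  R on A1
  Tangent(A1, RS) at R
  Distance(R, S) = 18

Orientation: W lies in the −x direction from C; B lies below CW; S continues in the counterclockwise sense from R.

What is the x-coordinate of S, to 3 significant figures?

-38.6

C is at the origin; C and W share the same y with |CW| = 30.7 and W on the −x side, so W = (-30.7, 0.00). Tangency of A1 to CW means the radius BW is perpendicular to CW, so B = W + (0, -9.5) = (-30.7, -9.50). On A1, W sits at bearing 90° from B; a 95° counterclockwise sweep puts R at bearing 185°, so R = B + 9.5·(cos 185°, sin 185°) = (-40.2, -10.3). Tangency of A1 to RS means the radius BR is perpendicular to RS, so RS runs along (−sin 185°, cos 185°); with |RS| = 18.0, S = (-38.6, -28.3). So S.x = -38.6.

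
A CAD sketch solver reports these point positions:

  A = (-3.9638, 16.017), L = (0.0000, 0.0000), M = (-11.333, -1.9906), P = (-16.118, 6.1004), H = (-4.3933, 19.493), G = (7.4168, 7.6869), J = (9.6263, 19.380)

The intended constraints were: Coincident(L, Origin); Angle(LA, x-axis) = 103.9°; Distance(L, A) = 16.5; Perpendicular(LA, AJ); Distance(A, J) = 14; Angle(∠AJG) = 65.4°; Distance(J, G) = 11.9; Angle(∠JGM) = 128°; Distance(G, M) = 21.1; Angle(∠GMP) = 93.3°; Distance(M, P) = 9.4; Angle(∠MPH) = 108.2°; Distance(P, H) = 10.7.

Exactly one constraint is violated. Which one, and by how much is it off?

Distance(P, H) = 10.7 — off by 7.10.

L = (0.00, 0.00) ✓; LA at 103.9° ✓; |LA| = 16.50 ✓; ∠(LA, AJ) = 90.00° ✓; |AJ| = 14.00 ✓; ∠AJG = 65.40° ✓; |JG| = 11.90 ✓; ∠JGM = 128.0° ✓; |GM| = 21.10 ✓; ∠GMP = 93.30° ✓; |MP| = 9.400 ✓; ∠MPH = 108.2° ✓; |PH| = 17.80 ✗.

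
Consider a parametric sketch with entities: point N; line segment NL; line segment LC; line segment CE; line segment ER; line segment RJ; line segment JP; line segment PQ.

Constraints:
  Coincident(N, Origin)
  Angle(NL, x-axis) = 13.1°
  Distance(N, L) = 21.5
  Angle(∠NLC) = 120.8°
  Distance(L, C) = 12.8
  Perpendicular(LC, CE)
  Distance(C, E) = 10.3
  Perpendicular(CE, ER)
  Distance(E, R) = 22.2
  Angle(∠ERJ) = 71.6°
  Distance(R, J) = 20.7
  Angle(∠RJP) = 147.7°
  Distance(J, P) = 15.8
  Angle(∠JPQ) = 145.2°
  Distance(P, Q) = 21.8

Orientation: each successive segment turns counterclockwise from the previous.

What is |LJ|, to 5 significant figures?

9.7715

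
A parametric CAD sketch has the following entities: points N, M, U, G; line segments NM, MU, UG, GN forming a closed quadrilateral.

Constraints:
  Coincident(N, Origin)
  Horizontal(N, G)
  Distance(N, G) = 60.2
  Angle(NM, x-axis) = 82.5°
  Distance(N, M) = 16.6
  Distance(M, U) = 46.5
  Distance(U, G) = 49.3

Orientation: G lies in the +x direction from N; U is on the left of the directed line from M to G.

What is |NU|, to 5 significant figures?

59.367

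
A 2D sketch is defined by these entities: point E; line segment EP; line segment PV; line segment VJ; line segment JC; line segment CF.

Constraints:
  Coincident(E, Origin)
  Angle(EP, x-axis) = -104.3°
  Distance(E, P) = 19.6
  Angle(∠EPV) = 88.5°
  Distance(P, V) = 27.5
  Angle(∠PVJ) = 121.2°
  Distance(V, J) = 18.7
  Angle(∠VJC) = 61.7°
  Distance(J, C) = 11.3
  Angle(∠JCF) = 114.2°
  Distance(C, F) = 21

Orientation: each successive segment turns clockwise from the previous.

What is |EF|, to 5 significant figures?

26.872

E is at the origin; EP runs at -104.3° with length 19.6, so P = (-4.8412, -18.993). ∠EPV = 88.5° gives PV at 164.20° from the x-axis; with |PV| = 27.5, V = (-31.302, -11.505). ∠PVJ = 121.2° gives VJ at 105.40° from the x-axis; with |VJ| = 18.7, J = (-36.268, 6.5236). ∠VJC = 61.7° gives JC at -12.900° from the x-axis; with |JC| = 11.3, C = (-25.253, 4.0009). ∠JCF = 114.2° gives CF at -78.700° from the x-axis; with |CF| = 21.0, F = (-21.138, -16.592). Then |EF| = |F − E| = 26.872.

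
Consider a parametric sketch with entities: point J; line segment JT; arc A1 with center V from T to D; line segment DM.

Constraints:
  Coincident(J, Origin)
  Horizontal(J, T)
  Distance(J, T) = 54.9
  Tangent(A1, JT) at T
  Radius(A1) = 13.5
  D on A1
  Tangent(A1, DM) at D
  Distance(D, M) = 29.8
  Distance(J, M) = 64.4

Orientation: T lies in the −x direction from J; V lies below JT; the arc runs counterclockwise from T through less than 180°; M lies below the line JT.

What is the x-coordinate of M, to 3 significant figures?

-46.1

J is at the origin; J and T share the same y with |JT| = 54.9 and T on the −x side, so T = (-54.9, 0.00). Since A1 is tangent to JT there, VT ⟂ JT, so V = T + (0, -13.5) = (-54.9, -13.5). Since VD ⟂ DM (tangency), |VM| = √(13.5² + 29.8²) = 32.7 regardless of where D sits on A1. So M lies on both circle(J, 64.4) and circle(V, 32.7); the below-JT intersection is M = (-46.1, -45.0). D is the foot of the tangent from M: D = (-65.2, -22.2).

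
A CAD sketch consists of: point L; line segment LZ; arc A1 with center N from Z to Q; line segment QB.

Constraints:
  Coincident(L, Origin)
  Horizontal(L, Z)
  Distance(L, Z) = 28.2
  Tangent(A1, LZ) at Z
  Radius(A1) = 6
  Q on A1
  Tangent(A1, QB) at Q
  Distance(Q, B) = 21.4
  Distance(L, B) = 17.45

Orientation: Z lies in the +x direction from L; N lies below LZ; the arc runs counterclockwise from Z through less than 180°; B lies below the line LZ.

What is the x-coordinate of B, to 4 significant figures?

8.089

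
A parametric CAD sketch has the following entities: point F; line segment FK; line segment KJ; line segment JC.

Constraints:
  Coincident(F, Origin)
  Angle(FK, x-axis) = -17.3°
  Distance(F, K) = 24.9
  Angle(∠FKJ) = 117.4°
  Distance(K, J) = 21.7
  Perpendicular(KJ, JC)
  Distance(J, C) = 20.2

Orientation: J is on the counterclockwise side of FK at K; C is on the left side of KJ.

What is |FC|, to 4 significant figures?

33.21

∠FKJ = 117.4°, so KJ runs at -17.3° + (180° − 117.4°) = 45.30° from the x-axis; with |KJ| = 21.7, J = K + 21.7·(cos 45.30°, sin 45.30°) = (39.04, 8.020). KJ ⟂ JC; with |JC| = 20.2 on the left of KJ, C = J + 20.2·(-0.7108, 0.7034) = (24.68, 22.23). Then |FC| = |C − F| = 33.21.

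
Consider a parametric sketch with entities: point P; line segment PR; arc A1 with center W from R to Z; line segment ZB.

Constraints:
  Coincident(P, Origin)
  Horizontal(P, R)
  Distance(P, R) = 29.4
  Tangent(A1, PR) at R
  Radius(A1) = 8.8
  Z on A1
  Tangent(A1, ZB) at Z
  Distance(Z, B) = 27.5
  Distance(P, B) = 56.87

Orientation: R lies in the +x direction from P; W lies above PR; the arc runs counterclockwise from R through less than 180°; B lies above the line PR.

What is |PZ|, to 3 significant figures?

38.0

P is at the origin; PR is horizontal with |PR| = 29.4 and R on the +x side, so R = (29.4, 0.00). The tangent condition forces WR to be normal to PR, so W = R + (0, 8.8) = (29.4, 8.80). Since WZ ⟂ ZB (tangency), |WB| = √(8.8² + 27.5²) = 28.9 regardless of where Z sits on A1. So B lies on both circle(P, 56.87) and circle(W, 28.9); the above-PR intersection is B = (47.5, 31.3). Z is the foot of the tangent from B: Z = (37.6, 5.65).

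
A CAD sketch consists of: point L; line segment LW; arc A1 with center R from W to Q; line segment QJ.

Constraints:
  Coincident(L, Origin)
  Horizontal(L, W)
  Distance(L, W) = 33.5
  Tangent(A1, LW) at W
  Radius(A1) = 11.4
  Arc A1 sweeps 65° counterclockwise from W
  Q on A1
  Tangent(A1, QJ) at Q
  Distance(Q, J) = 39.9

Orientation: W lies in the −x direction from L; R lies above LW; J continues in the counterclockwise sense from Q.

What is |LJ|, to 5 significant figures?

43.206

L is at the origin; L and W share the same y with |LW| = 33.5 and W on the −x side, so W = (-33.500, 0.0000). The tangent condition forces RW to be normal to LW, so R = W + (0, 11.4) = (-33.500, 11.400). On A1, W sits at bearing -90° from R; a 65° counterclockwise sweep puts Q at bearing -25°, so Q = R + 11.4·(cos -25°, sin -25°) = (-23.168, 6.5822). Tangency of A1 to QJ means the radius RQ is perpendicular to QJ, so QJ runs along (−sin -25°, cos -25°); with |QJ| = 39.9, J = (-6.3056, 42.744). Then |LJ| = |J − L| = 43.206.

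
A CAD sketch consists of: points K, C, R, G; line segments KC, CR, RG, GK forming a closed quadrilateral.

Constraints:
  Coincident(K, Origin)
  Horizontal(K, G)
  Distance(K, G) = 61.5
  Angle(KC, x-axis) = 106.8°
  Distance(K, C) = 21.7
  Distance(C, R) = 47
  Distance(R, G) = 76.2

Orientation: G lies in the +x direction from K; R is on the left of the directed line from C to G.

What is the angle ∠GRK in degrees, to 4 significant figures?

51.14°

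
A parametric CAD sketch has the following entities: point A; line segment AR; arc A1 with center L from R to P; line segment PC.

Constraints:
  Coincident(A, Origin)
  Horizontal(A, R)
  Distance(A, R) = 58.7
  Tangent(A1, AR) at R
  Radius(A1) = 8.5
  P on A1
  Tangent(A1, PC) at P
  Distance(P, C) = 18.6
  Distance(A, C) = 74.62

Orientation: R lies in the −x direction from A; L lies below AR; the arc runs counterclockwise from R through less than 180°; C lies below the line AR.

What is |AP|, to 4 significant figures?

67.46

Checks: A = (0.00, 0.00) ✓; |LP| = 8.500 ✓; ∠(LP, PC) = 90.00° ✓; |PC| = 18.60 ✓; |AC| = 74.62 ✓.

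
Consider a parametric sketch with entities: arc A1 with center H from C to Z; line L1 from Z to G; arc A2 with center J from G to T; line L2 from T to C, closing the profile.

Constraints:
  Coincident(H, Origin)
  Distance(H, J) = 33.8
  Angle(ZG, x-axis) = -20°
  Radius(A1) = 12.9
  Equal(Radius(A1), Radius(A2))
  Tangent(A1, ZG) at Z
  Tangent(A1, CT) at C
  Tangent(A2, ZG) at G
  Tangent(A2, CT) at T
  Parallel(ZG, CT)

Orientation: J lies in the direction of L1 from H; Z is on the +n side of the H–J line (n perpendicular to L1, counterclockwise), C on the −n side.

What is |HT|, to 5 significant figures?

36.178

Tangency of A1 to both parallel lines with radius 12.9 puts Z and C at H ± 12.9·n: Z = (4.4121, 12.122), C = (-4.4121, -12.122). Equal radii place G and T the same way about J: G = J + 12.9·n = (36.174, 0.56175), T = J − 12.9·n = (27.350, -23.682). Then |HT| = |T − H| = 36.178.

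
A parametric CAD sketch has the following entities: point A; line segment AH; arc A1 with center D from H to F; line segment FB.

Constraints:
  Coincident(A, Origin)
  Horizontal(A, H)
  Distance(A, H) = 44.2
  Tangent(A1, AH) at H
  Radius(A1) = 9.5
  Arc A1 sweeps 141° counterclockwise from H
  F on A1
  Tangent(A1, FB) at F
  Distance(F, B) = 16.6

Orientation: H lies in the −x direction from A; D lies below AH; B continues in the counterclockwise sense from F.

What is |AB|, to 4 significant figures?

46.22

A is at the origin; AH is horizontal with |AH| = 44.2 and H on the −x side, so H = (-44.20, 0.000). The tangent condition forces DH to be normal to AH, so D = H + (0, -9.5) = (-44.20, -9.500). On A1, H sits at bearing 90° from D; a 141° counterclockwise sweep puts F at bearing 231°, so F = D + 9.5·(cos 231°, sin 231°) = (-50.18, -16.88). Tangency of A1 to FB means the radius DF is perpendicular to FB, so FB runs along (−sin 231°, cos 231°); with |FB| = 16.6, B = (-37.28, -27.33). Then |AB| = |B − A| = 46.22.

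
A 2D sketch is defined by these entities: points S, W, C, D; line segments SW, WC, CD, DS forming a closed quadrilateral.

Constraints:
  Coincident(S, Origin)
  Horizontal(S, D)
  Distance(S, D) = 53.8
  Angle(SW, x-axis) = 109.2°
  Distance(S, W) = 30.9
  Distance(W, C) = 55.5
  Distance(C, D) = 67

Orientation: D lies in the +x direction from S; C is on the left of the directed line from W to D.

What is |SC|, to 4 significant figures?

71.91

S is at the origin; S and D share the same y with |SD| = 53.8 and D in +x, so D = (53.8, 0). SW runs at 109.2° with |SW| = 30.9, so W = (-10.16, 29.18). C is determined by |WC| = 55.5 and |CD| = 67.0 together: it lies at the intersection of circle(W, 55.5) and circle(D, 67.0). With |WD| = 70.30, the foot of the radical line on WD is 25.13 from W and the perpendicular offset is √(55.5² − 25.13²) = 49.48. Taking the left-of-WD solution: C = (33.24, 63.77).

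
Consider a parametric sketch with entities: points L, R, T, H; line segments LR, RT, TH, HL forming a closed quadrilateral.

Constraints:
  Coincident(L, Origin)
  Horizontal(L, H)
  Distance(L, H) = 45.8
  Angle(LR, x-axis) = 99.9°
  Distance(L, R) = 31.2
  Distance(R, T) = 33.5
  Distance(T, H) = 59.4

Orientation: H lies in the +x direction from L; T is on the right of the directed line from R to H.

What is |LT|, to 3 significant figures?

13.7

Checks: |RT| = 33.50 ✓; |TH| = 59.40 ✓.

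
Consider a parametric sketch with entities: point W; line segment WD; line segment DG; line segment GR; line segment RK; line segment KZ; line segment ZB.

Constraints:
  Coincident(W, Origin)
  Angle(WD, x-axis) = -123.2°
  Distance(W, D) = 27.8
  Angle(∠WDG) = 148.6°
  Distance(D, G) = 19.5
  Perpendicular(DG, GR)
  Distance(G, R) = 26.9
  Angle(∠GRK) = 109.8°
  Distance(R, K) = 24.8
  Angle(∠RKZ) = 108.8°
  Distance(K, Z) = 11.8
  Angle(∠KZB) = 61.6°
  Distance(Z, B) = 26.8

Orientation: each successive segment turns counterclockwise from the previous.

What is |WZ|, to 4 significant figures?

17.07

W is at the origin; WD runs at -123.2° with length 27.8, so D = (-15.22, -23.26). ∠WDG = 148.6° gives DG at -91.80° from the x-axis; with |DG| = 19.5, G = (-15.83, -42.75). DG ⟂ GR, so GR runs at -1.800°; with |GR| = 26.9, R = (11.05, -43.60). ∠GRK = 109.8° gives RK at 68.40° from the x-axis; with |RK| = 24.8, K = (20.18, -20.54). ∠RKZ = 108.8° gives KZ at 139.6° from the x-axis; with |KZ| = 11.8, Z = (11.20, -12.89). Then |WZ| = |Z − W| = 17.07.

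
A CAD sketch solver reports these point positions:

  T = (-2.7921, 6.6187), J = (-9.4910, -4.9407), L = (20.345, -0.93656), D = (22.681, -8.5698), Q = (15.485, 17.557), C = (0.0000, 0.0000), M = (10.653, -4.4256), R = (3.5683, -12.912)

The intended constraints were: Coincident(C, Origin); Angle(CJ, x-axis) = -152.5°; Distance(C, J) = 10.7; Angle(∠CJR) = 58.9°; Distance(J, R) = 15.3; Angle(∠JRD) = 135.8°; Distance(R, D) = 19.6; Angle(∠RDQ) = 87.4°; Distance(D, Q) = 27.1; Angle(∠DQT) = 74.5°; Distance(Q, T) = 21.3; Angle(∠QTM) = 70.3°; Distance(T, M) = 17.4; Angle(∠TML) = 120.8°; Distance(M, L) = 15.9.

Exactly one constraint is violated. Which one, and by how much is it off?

Distance(M, L) = 15.9 — off by 5.60.

C = (0.00, 0.00) ✓; CJ at -152.5° ✓; |CJ| = 10.70 ✓; ∠CJR = 58.90° ✓; |JR| = 15.30 ✓; ∠JRD = 135.8° ✓; |RD| = 19.60 ✓; ∠RDQ = 87.40° ✓; |DQ| = 27.10 ✓; ∠DQT = 74.50° ✓; |QT| = 21.30 ✓; ∠QTM = 70.30° ✓; |TM| = 17.40 ✓; ∠TML = 120.8° ✓; |ML| = 10.30 ✗.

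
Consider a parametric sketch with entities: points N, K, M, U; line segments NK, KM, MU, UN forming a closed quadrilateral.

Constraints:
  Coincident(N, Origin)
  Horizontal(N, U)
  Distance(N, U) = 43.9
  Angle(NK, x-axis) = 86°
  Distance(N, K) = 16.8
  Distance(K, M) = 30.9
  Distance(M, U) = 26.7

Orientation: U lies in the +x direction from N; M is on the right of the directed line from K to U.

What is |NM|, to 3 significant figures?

20.6

N is at the origin; NU is horizontal with |NU| = 43.9 and U in +x, so U = (43.9, 0). NK runs at 86.0° with |NK| = 16.8, so K = (1.17, 16.8). M is determined by |KM| = 30.9 and |MU| = 26.7 together: it lies at the intersection of circle(K, 30.9) and circle(U, 26.7). With |KU| = 45.9, the foot of the radical line on KU is 25.6 from K and the perpendicular offset is √(30.9² − 25.6²) = 17.3. Taking the right-of-KU solution: M = (18.7, -8.71).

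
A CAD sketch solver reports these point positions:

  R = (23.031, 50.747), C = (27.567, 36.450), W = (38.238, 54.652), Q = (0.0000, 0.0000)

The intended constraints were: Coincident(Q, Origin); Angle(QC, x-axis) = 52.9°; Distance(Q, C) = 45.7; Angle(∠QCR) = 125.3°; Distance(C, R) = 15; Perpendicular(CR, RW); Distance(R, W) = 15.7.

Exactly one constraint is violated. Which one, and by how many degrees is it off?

Perpendicular(CR, RW) — off by 3.20°.

Q = (0.00, 0.00) ✓; QC at 52.90° ✓; |QC| = 45.70 ✓; ∠QCR = 125.3° ✓; |CR| = 15.00 ✓; ∠(CR, RW) = 93.20° ✗; |RW| = 15.70 ✓.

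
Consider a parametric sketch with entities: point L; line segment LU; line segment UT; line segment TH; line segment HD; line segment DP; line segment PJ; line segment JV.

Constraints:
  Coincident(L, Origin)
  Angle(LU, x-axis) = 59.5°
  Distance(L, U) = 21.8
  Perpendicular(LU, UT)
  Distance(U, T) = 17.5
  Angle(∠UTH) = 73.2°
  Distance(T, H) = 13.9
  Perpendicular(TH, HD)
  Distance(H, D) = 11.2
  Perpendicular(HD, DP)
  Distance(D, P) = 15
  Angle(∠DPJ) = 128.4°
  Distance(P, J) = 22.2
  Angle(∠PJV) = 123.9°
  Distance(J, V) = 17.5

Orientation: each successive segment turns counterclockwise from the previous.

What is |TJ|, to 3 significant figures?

16.1

L is at the origin; LU runs at 59.5° with length 21.8, so U = (11.1, 18.8). LU ⟂ UT, so UT runs at 150°; with |UT| = 17.5, T = (-4.01, 27.7). ∠UTH = 73.2° gives TH at -104° from the x-axis; with |TH| = 13.9, H = (-7.31, 14.2). TH is perpendicular to HD, so HD runs at -13.7°; with |HD| = 11.2, D = (3.58, 11.5). HD is perpendicular to DP, so DP runs at 76.3°; with |DP| = 15.0, P = (7.13, 26.1). ∠DPJ = 128.4° gives PJ at 128° from the x-axis; with |PJ| = 22.2, J = (-6.51, 43.6). Then |TJ| = |J − T| = 16.1.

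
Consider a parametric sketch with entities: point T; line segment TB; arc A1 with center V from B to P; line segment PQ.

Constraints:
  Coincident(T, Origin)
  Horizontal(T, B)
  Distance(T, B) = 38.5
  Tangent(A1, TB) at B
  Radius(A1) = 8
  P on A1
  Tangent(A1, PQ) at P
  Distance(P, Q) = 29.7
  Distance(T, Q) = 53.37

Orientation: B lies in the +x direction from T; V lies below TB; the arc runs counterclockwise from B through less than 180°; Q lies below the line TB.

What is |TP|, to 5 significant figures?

32.147

Checks: |VP| = 8.000 ✓; ∠(VP, PQ) = 90.00° ✓; |PQ| = 29.70 ✓; |TQ| = 53.37 ✓.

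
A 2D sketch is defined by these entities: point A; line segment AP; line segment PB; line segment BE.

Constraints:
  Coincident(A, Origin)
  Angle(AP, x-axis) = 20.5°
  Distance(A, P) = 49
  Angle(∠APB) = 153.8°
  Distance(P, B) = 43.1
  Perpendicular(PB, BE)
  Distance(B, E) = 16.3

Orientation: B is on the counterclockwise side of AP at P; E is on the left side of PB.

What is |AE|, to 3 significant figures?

87.2

A is at the origin; AP runs at 20.5° with length 49.0, so P = 49.0·(cos 20.5°, sin 20.5°) = (45.9, 17.2). ∠APB = 153.8°, so PB runs at 20.5° + (180° − 153.8°) = 46.7° from the x-axis; with |PB| = 43.1, B = P + 43.1·(cos 46.7°, sin 46.7°) = (75.5, 48.5). PB ⟂ BE; with |BE| = 16.3 on the left of PB, E = B + 16.3·(-0.728, 0.686) = (63.6, 59.7). Then |AE| = |E − A| = 87.2.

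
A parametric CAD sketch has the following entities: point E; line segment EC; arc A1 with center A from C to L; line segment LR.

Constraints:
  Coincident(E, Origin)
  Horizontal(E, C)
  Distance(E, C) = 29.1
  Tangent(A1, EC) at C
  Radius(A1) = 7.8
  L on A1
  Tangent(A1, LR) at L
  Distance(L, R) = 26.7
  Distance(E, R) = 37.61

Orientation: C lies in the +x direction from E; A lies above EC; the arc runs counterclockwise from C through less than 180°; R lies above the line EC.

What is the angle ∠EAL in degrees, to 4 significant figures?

154.6°

Checks: |AC| = 7.800 ✓; |AL| = 7.800 ✓; ∠(AL, LR) = 90.00° ✓; |LR| = 26.70 ✓; |ER| = 37.61 ✓.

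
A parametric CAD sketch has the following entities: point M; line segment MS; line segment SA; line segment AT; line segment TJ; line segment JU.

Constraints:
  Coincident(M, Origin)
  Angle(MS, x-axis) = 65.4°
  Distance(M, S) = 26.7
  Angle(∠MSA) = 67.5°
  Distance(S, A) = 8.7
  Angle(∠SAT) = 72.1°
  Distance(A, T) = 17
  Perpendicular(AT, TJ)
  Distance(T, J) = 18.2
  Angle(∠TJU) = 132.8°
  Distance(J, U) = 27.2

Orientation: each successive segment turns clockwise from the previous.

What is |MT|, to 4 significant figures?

10.84

∠MSA = 67.5° gives SA at -47.10° from the x-axis; with |SA| = 8.7, A = (17.04, 17.90). ∠SAT = 72.1° gives AT at -155.0° from the x-axis; with |AT| = 17.0, T = (1.630, 10.72). Then |MT| = |T − M| = 10.84.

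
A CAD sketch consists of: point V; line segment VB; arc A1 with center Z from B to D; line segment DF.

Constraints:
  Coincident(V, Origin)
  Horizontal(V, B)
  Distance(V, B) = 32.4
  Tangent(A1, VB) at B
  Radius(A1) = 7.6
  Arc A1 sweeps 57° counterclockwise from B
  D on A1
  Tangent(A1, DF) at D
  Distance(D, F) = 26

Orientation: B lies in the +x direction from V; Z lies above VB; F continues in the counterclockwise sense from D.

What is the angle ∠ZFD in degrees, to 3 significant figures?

16.3°

V is at the origin; VB is horizontal with |VB| = 32.4 and B on the +x side, so B = (32.4, 0.00). Since A1 is tangent to VB there, ZB ⟂ VB, so Z = B + (0, 7.6) = (32.4, 7.60). On A1, B sits at bearing -90° from Z; a 57° counterclockwise sweep puts D at bearing -33°, so D = Z + 7.6·(cos -33°, sin -33°) = (38.8, 3.46). Tangency of A1 to DF means the radius ZD is perpendicular to DF, so DF runs along (−sin -33°, cos -33°); with |DF| = 26.0, F = (52.9, 25.3). Then cos ∠ZFD = FZ·FD / (|FZ||FD|), giving 16.3°.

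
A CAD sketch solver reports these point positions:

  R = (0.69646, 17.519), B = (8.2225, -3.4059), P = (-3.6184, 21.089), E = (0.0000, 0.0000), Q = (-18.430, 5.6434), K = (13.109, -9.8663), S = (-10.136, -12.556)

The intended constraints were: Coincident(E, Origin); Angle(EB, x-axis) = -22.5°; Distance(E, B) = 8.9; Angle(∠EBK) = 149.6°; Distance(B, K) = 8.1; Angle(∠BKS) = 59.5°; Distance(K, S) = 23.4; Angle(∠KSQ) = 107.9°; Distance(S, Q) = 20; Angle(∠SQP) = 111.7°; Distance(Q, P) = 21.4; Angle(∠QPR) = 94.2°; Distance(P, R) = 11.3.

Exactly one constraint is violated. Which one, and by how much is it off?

Distance(P, R) = 11.3 — off by 5.70.

E = (0.00, 0.00) ✓; EB at -22.50° ✓; |EB| = 8.900 ✓; ∠EBK = 149.6° ✓; |BK| = 8.100 ✓; ∠BKS = 59.50° ✓; |KS| = 23.40 ✓; ∠KSQ = 107.9° ✓; |SQ| = 20.00 ✓; ∠SQP = 111.7° ✓; |QP| = 21.40 ✓; ∠QPR = 94.20° ✓; |PR| = 5.600 ✗.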